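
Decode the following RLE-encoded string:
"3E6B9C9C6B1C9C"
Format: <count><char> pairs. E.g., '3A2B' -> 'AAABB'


Expanding each <count><char> pair:
  3E -> 'EEE'
  6B -> 'BBBBBB'
  9C -> 'CCCCCCCCC'
  9C -> 'CCCCCCCCC'
  6B -> 'BBBBBB'
  1C -> 'C'
  9C -> 'CCCCCCCCC'

Decoded = EEEBBBBBBCCCCCCCCCCCCCCCCCCBBBBBBCCCCCCCCCC


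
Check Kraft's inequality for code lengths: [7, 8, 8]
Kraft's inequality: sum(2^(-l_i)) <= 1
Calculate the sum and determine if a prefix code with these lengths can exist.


Sum = 2^(-7) + 2^(-8) + 2^(-8)
    = 0.0078125 + 0.00390625 + 0.00390625
    = 4/256 = 0.015625
Since 0.015625 <= 1, Kraft's inequality IS satisfied.
A prefix code with these lengths CAN exist.

Kraft sum = 0.015625. Satisfied.


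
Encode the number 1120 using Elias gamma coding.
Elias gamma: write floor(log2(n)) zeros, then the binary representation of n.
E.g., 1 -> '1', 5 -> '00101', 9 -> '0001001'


num_bits = floor(log2(1120)) + 1 = 11
leading_zeros = num_bits - 1 = 10
binary(1120) = 10001100000

Elias gamma(1120) = '0000000000' + '10001100000' = 000000000010001100000 (21 bits)


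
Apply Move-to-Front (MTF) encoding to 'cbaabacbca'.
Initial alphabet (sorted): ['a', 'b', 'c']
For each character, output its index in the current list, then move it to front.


MTF encoding:
'c': index 2 in ['a', 'b', 'c'] -> ['c', 'a', 'b']
'b': index 2 in ['c', 'a', 'b'] -> ['b', 'c', 'a']
'a': index 2 in ['b', 'c', 'a'] -> ['a', 'b', 'c']
'a': index 0 in ['a', 'b', 'c'] -> ['a', 'b', 'c']
'b': index 1 in ['a', 'b', 'c'] -> ['b', 'a', 'c']
'a': index 1 in ['b', 'a', 'c'] -> ['a', 'b', 'c']
'c': index 2 in ['a', 'b', 'c'] -> ['c', 'a', 'b']
'b': index 2 in ['c', 'a', 'b'] -> ['b', 'c', 'a']
'c': index 1 in ['b', 'c', 'a'] -> ['c', 'b', 'a']
'a': index 2 in ['c', 'b', 'a'] -> ['a', 'c', 'b']


Output: [2, 2, 2, 0, 1, 1, 2, 2, 1, 2]


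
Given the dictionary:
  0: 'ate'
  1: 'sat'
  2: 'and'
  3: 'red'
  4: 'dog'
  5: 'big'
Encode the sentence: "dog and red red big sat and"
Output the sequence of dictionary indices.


Look up each word in the dictionary:
  'dog' -> 4
  'and' -> 2
  'red' -> 3
  'red' -> 3
  'big' -> 5
  'sat' -> 1
  'and' -> 2

Encoded: [4, 2, 3, 3, 5, 1, 2]


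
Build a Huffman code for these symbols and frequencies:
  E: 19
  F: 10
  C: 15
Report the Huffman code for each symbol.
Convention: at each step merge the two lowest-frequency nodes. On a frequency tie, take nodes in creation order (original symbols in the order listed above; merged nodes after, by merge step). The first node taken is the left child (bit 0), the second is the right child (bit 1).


Huffman tree construction:
Step 1: Merge F(10) + C(15) = 25
Step 2: Merge E(19) + (F+C)(25) = 44
Read each symbol's code off the tree from the root (left child = 0, right child = 1).

Codes:
  E: 0 (length 1)
  F: 10 (length 2)
  C: 11 (length 2)
Average code length: 69/44 = 1.5682 bits/symbol


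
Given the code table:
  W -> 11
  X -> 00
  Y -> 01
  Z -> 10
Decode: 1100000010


Decoding:
11 -> W
00 -> X
00 -> X
00 -> X
10 -> Z


Result: WXXXZ


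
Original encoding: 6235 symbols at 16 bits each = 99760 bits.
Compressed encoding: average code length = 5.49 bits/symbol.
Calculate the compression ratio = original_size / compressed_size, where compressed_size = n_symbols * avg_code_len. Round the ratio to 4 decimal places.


original_size = n_symbols * orig_bits = 6235 * 16 = 99760 bits
compressed_size = n_symbols * avg_code_len = 6235 * 5.49 = 34230.15 bits
ratio = original_size / compressed_size = 99760 / 34230.15 = 2.9144

Compression ratio = 2.9144


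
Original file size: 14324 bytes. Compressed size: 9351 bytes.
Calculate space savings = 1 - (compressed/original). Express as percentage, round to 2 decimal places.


ratio = compressed/original = 9351/14324 = 0.65282
savings = 1 - ratio = 1 - 0.65282 = 0.34718
as a percentage: 0.34718 * 100 = 34.72%

Space savings = 1 - 9351/14324 = 34.72%


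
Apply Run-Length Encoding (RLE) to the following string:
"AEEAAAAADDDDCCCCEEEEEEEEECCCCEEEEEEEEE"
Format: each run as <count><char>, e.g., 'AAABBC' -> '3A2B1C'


Scanning runs left to right:
  i=0: run of 'A' x 1 -> '1A'
  i=1: run of 'E' x 2 -> '2E'
  i=3: run of 'A' x 5 -> '5A'
  i=8: run of 'D' x 4 -> '4D'
  i=12: run of 'C' x 4 -> '4C'
  i=16: run of 'E' x 9 -> '9E'
  i=25: run of 'C' x 4 -> '4C'
  i=29: run of 'E' x 9 -> '9E'

RLE = 1A2E5A4D4C9E4C9E


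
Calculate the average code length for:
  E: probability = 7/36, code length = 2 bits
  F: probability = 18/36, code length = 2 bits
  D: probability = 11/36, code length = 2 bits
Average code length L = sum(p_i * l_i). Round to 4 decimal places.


Weighted contributions p_i * l_i:
  E: (7/36) * 2 = 14/36
  F: (18/36) * 2 = 36/36
  D: (11/36) * 2 = 22/36
Sum = (14 + 36 + 22)/36 = 72/36

L = 72/36 = 2.0000 bits/symbol


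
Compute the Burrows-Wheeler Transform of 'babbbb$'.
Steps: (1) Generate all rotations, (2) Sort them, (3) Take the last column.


Rotations (sorted):
  0: $babbbb -> last char: b
  1: abbbb$b -> last char: b
  2: b$babbb -> last char: b
  3: babbbb$ -> last char: $
  4: bb$babb -> last char: b
  5: bbb$bab -> last char: b
  6: bbbb$ba -> last char: a


BWT = bbb$bba


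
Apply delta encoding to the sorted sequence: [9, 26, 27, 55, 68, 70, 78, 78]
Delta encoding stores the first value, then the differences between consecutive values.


First value: 9
Deltas:
  26 - 9 = 17
  27 - 26 = 1
  55 - 27 = 28
  68 - 55 = 13
  70 - 68 = 2
  78 - 70 = 8
  78 - 78 = 0


Delta encoded: [9, 17, 1, 28, 13, 2, 8, 0]


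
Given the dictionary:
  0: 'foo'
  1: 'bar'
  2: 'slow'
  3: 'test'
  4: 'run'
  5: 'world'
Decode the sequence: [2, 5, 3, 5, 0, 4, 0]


Look up each index in the dictionary:
  2 -> 'slow'
  5 -> 'world'
  3 -> 'test'
  5 -> 'world'
  0 -> 'foo'
  4 -> 'run'
  0 -> 'foo'

Decoded: "slow world test world foo run foo"


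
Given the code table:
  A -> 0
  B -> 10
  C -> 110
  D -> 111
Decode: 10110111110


Decoding:
10 -> B
110 -> C
111 -> D
110 -> C


Result: BCDC


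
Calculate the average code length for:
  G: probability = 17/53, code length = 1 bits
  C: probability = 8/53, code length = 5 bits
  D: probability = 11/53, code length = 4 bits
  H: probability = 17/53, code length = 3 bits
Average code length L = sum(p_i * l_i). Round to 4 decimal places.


Weighted contributions p_i * l_i:
  G: (17/53) * 1 = 17/53
  C: (8/53) * 5 = 40/53
  D: (11/53) * 4 = 44/53
  H: (17/53) * 3 = 51/53
Sum = (17 + 40 + 44 + 51)/53 = 152/53

L = 152/53 = 2.8679 bits/symbol


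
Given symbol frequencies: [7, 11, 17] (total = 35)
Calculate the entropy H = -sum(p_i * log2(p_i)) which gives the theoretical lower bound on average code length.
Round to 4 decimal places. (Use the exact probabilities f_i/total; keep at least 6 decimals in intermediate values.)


Per-symbol terms -p_i * log2(p_i) with p_i = f_i/35:
  p = 7/35 = 0.200000: log2(p) = -2.321928, -p*log2(p) = 0.464386
  p = 11/35 = 0.314286: log2(p) = -1.669851, -p*log2(p) = 0.524810
  p = 17/35 = 0.485714: log2(p) = -1.041820, -p*log2(p) = 0.506027
H = 0.464386 + 0.524810 + 0.506027 = 1.495223

H = 1.4952 bits/symbol


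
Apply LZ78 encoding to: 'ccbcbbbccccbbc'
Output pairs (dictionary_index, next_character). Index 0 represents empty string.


LZ78 encoding steps:
Dictionary: {0: ''}
Step 1: w='' (idx 0), next='c' -> output (0, 'c'), add 'c' as idx 1
Step 2: w='c' (idx 1), next='b' -> output (1, 'b'), add 'cb' as idx 2
Step 3: w='cb' (idx 2), next='b' -> output (2, 'b'), add 'cbb' as idx 3
Step 4: w='' (idx 0), next='b' -> output (0, 'b'), add 'b' as idx 4
Step 5: w='c' (idx 1), next='c' -> output (1, 'c'), add 'cc' as idx 5
Step 6: w='cc' (idx 5), next='b' -> output (5, 'b'), add 'ccb' as idx 6
Step 7: w='b' (idx 4), next='c' -> output (4, 'c'), add 'bc' as idx 7


Encoded: [(0, 'c'), (1, 'b'), (2, 'b'), (0, 'b'), (1, 'c'), (5, 'b'), (4, 'c')]


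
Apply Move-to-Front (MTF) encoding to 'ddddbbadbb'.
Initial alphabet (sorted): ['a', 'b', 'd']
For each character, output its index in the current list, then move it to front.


MTF encoding:
'd': index 2 in ['a', 'b', 'd'] -> ['d', 'a', 'b']
'd': index 0 in ['d', 'a', 'b'] -> ['d', 'a', 'b']
'd': index 0 in ['d', 'a', 'b'] -> ['d', 'a', 'b']
'd': index 0 in ['d', 'a', 'b'] -> ['d', 'a', 'b']
'b': index 2 in ['d', 'a', 'b'] -> ['b', 'd', 'a']
'b': index 0 in ['b', 'd', 'a'] -> ['b', 'd', 'a']
'a': index 2 in ['b', 'd', 'a'] -> ['a', 'b', 'd']
'd': index 2 in ['a', 'b', 'd'] -> ['d', 'a', 'b']
'b': index 2 in ['d', 'a', 'b'] -> ['b', 'd', 'a']
'b': index 0 in ['b', 'd', 'a'] -> ['b', 'd', 'a']


Output: [2, 0, 0, 0, 2, 0, 2, 2, 2, 0]


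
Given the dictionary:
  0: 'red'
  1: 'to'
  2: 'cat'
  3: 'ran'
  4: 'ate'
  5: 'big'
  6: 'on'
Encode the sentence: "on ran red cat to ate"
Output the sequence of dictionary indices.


Look up each word in the dictionary:
  'on' -> 6
  'ran' -> 3
  'red' -> 0
  'cat' -> 2
  'to' -> 1
  'ate' -> 4

Encoded: [6, 3, 0, 2, 1, 4]


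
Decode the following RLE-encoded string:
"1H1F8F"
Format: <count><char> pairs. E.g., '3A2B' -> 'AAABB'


Expanding each <count><char> pair:
  1H -> 'H'
  1F -> 'F'
  8F -> 'FFFFFFFF'

Decoded = HFFFFFFFFF


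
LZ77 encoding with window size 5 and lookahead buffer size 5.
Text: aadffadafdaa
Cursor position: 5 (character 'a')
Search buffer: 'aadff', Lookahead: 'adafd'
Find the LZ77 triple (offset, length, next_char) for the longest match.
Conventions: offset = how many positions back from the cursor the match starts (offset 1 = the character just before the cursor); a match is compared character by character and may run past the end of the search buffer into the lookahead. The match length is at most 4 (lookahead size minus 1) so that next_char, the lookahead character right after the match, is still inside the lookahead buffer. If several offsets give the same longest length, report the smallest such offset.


Try each offset into the search buffer:
  offset=1 (pos 4, char 'f'): match length 0
  offset=2 (pos 3, char 'f'): match length 0
  offset=3 (pos 2, char 'd'): match length 0
  offset=4 (pos 1, char 'a'): match length 2
  offset=5 (pos 0, char 'a'): match length 1
Longest match has length 2 at offset 4.
next_char = character at position 5 + 2 = 7 -> 'a'

Best match: offset=4, length=2 (matching 'ad' starting at position 1)
LZ77 triple: (4, 2, 'a')


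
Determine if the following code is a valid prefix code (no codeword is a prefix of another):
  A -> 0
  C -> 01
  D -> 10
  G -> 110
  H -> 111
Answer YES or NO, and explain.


Checking each pair (does one codeword prefix another?):
  A='0' vs C='01': prefix -- VIOLATION

NO -- this is NOT a valid prefix code. A (0) is a prefix of C (01).


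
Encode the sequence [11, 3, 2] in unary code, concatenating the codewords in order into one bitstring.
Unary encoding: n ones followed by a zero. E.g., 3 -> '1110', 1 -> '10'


Encode each number as n ones followed by a terminating 0:
  11 -> 111111111110 (12 bits)
  3 -> 1110 (4 bits)
  2 -> 110 (3 bits)
Total length = 12 + 4 + 3 = 19 bits.

Unary([11, 3, 2]) = 1111111111101110110 (19 bits)


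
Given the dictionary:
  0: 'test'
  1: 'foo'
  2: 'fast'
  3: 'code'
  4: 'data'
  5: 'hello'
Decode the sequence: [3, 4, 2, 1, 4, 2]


Look up each index in the dictionary:
  3 -> 'code'
  4 -> 'data'
  2 -> 'fast'
  1 -> 'foo'
  4 -> 'data'
  2 -> 'fast'

Decoded: "code data fast foo data fast"


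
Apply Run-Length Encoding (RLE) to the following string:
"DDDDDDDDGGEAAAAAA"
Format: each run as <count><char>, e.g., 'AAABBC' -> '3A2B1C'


Scanning runs left to right:
  i=0: run of 'D' x 8 -> '8D'
  i=8: run of 'G' x 2 -> '2G'
  i=10: run of 'E' x 1 -> '1E'
  i=11: run of 'A' x 6 -> '6A'

RLE = 8D2G1E6A


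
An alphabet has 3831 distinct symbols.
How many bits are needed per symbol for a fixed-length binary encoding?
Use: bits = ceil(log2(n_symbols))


log2(3831) = 11.9035
Bracket: 2^11 = 2048 < 3831 <= 2^12 = 4096
So ceil(log2(3831)) = 12

bits = ceil(log2(3831)) = ceil(11.9035) = 12 bits


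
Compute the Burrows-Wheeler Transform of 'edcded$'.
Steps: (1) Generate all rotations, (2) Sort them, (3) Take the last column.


Rotations (sorted):
  0: $edcded -> last char: d
  1: cded$ed -> last char: d
  2: d$edcde -> last char: e
  3: dcded$e -> last char: e
  4: ded$edc -> last char: c
  5: ed$edcd -> last char: d
  6: edcded$ -> last char: $


BWT = ddeecd$


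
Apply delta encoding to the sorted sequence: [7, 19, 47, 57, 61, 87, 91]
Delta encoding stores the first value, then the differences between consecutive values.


First value: 7
Deltas:
  19 - 7 = 12
  47 - 19 = 28
  57 - 47 = 10
  61 - 57 = 4
  87 - 61 = 26
  91 - 87 = 4


Delta encoded: [7, 12, 28, 10, 4, 26, 4]


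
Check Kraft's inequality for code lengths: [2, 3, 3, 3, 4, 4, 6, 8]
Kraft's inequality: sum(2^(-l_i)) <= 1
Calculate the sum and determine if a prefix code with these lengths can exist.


Sum = 2^(-2) + 2^(-3) + 2^(-3) + 2^(-3) + 2^(-4) + 2^(-4) + 2^(-6) + 2^(-8)
    = 0.25 + 0.125 + 0.125 + 0.125 + 0.0625 + 0.0625 + 0.015625 + 0.00390625
    = 197/256 = 0.76953125
Since 0.76953125 <= 1, Kraft's inequality IS satisfied.
A prefix code with these lengths CAN exist.

Kraft sum = 0.76953125. Satisfied.


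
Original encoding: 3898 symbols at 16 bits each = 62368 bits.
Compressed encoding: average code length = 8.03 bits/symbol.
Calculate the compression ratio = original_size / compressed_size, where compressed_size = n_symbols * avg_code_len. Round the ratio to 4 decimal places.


original_size = n_symbols * orig_bits = 3898 * 16 = 62368 bits
compressed_size = n_symbols * avg_code_len = 3898 * 8.03 = 31300.94 bits
ratio = original_size / compressed_size = 62368 / 31300.94 = 1.9925

Compression ratio = 1.9925


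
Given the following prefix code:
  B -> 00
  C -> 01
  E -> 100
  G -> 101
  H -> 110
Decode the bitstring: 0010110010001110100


Decoding step by step:
Bits 00 -> B
Bits 101 -> G
Bits 100 -> E
Bits 100 -> E
Bits 01 -> C
Bits 110 -> H
Bits 100 -> E


Decoded message: BGEECHE


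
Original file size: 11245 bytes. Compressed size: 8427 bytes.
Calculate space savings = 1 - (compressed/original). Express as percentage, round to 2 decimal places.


ratio = compressed/original = 8427/11245 = 0.7494
savings = 1 - ratio = 1 - 0.7494 = 0.2506
as a percentage: 0.2506 * 100 = 25.06%

Space savings = 1 - 8427/11245 = 25.06%


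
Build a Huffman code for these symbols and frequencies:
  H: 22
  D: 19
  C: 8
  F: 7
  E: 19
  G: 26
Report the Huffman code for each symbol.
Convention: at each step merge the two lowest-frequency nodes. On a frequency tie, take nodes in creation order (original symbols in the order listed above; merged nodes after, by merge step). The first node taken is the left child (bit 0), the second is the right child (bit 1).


Huffman tree construction:
Step 1: Merge F(7) + C(8) = 15
Step 2: Merge (F+C)(15) + D(19) = 34
Step 3: Merge E(19) + H(22) = 41
Step 4: Merge G(26) + ((F+C)+D)(34) = 60
Step 5: Merge (E+H)(41) + (G+((F+C)+D))(60) = 101
Read each symbol's code off the tree from the root (left child = 0, right child = 1).

Codes:
  H: 01 (length 2)
  D: 111 (length 3)
  C: 1101 (length 4)
  F: 1100 (length 4)
  E: 00 (length 2)
  G: 10 (length 2)
Average code length: 251/101 = 2.4851 bits/symbol


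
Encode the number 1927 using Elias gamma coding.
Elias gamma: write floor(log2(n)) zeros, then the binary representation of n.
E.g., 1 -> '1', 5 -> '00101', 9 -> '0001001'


num_bits = floor(log2(1927)) + 1 = 11
leading_zeros = num_bits - 1 = 10
binary(1927) = 11110000111

Elias gamma(1927) = '0000000000' + '11110000111' = 000000000011110000111 (21 bits)


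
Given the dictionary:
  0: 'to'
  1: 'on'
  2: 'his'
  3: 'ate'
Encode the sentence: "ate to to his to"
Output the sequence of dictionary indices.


Look up each word in the dictionary:
  'ate' -> 3
  'to' -> 0
  'to' -> 0
  'his' -> 2
  'to' -> 0

Encoded: [3, 0, 0, 2, 0]


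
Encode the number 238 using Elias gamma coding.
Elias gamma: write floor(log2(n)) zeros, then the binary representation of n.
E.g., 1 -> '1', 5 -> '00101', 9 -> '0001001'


num_bits = floor(log2(238)) + 1 = 8
leading_zeros = num_bits - 1 = 7
binary(238) = 11101110

Elias gamma(238) = '0000000' + '11101110' = 000000011101110 (15 bits)


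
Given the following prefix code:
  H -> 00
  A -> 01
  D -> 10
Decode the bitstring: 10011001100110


Decoding step by step:
Bits 10 -> D
Bits 01 -> A
Bits 10 -> D
Bits 01 -> A
Bits 10 -> D
Bits 01 -> A
Bits 10 -> D


Decoded message: DADADAD


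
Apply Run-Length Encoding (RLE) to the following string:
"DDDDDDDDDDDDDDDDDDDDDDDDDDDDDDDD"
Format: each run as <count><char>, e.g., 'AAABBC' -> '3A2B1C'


Scanning runs left to right:
  i=0: run of 'D' x 32 -> '32D'

RLE = 32D


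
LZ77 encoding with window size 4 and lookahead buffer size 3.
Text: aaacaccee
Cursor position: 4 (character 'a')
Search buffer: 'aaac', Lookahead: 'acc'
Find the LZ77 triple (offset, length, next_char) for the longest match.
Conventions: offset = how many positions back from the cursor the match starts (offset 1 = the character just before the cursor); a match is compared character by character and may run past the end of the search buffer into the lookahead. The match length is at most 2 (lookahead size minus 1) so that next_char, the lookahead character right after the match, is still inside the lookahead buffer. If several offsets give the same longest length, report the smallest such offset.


Try each offset into the search buffer:
  offset=1 (pos 3, char 'c'): match length 0
  offset=2 (pos 2, char 'a'): match length 2
  offset=3 (pos 1, char 'a'): match length 1
  offset=4 (pos 0, char 'a'): match length 1
Longest match has length 2 at offset 2.
next_char = character at position 4 + 2 = 6 -> 'c'

Best match: offset=2, length=2 (matching 'ac' starting at position 2)
LZ77 triple: (2, 2, 'c')


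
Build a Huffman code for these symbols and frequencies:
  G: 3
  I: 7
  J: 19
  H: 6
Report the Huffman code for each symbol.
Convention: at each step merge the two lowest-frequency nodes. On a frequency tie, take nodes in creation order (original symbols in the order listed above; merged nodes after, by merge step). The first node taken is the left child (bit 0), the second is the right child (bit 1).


Huffman tree construction:
Step 1: Merge G(3) + H(6) = 9
Step 2: Merge I(7) + (G+H)(9) = 16
Step 3: Merge (I+(G+H))(16) + J(19) = 35
Read each symbol's code off the tree from the root (left child = 0, right child = 1).

Codes:
  G: 010 (length 3)
  I: 00 (length 2)
  J: 1 (length 1)
  H: 011 (length 3)
Average code length: 60/35 = 1.7143 bits/symbol


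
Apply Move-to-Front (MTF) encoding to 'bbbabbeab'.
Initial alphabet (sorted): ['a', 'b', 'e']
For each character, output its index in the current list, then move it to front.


MTF encoding:
'b': index 1 in ['a', 'b', 'e'] -> ['b', 'a', 'e']
'b': index 0 in ['b', 'a', 'e'] -> ['b', 'a', 'e']
'b': index 0 in ['b', 'a', 'e'] -> ['b', 'a', 'e']
'a': index 1 in ['b', 'a', 'e'] -> ['a', 'b', 'e']
'b': index 1 in ['a', 'b', 'e'] -> ['b', 'a', 'e']
'b': index 0 in ['b', 'a', 'e'] -> ['b', 'a', 'e']
'e': index 2 in ['b', 'a', 'e'] -> ['e', 'b', 'a']
'a': index 2 in ['e', 'b', 'a'] -> ['a', 'e', 'b']
'b': index 2 in ['a', 'e', 'b'] -> ['b', 'a', 'e']


Output: [1, 0, 0, 1, 1, 0, 2, 2, 2]


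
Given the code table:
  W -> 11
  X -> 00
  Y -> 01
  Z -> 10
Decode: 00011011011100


Decoding:
00 -> X
01 -> Y
10 -> Z
11 -> W
01 -> Y
11 -> W
00 -> X


Result: XYZWYWX


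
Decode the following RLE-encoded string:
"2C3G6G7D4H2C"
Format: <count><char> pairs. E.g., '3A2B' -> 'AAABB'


Expanding each <count><char> pair:
  2C -> 'CC'
  3G -> 'GGG'
  6G -> 'GGGGGG'
  7D -> 'DDDDDDD'
  4H -> 'HHHH'
  2C -> 'CC'

Decoded = CCGGGGGGGGGDDDDDDDHHHHCC


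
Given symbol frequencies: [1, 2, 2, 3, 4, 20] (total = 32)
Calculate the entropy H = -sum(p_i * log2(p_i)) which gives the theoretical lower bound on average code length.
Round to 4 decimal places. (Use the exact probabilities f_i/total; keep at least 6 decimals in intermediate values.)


Per-symbol terms -p_i * log2(p_i) with p_i = f_i/32:
  p = 1/32 = 0.031250: log2(p) = -5.000000, -p*log2(p) = 0.156250
  p = 2/32 = 0.062500: log2(p) = -4.000000, -p*log2(p) = 0.250000
  p = 2/32 = 0.062500: log2(p) = -4.000000, -p*log2(p) = 0.250000
  p = 3/32 = 0.093750: log2(p) = -3.415037, -p*log2(p) = 0.320160
  p = 4/32 = 0.125000: log2(p) = -3.000000, -p*log2(p) = 0.375000
  p = 20/32 = 0.625000: log2(p) = -0.678072, -p*log2(p) = 0.423795
H = 0.156250 + 0.250000 + 0.250000 + 0.320160 + 0.375000 + 0.423795 = 1.775205

H = 1.7752 bits/symbol


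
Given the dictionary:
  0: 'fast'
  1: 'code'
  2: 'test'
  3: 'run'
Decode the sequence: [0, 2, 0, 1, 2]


Look up each index in the dictionary:
  0 -> 'fast'
  2 -> 'test'
  0 -> 'fast'
  1 -> 'code'
  2 -> 'test'

Decoded: "fast test fast code test"


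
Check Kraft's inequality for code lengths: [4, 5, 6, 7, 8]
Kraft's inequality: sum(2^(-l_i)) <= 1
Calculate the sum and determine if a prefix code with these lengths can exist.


Sum = 2^(-4) + 2^(-5) + 2^(-6) + 2^(-7) + 2^(-8)
    = 0.0625 + 0.03125 + 0.015625 + 0.0078125 + 0.00390625
    = 31/256 = 0.12109375
Since 0.12109375 <= 1, Kraft's inequality IS satisfied.
A prefix code with these lengths CAN exist.

Kraft sum = 0.12109375. Satisfied.


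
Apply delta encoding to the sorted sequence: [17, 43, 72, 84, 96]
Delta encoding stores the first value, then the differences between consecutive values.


First value: 17
Deltas:
  43 - 17 = 26
  72 - 43 = 29
  84 - 72 = 12
  96 - 84 = 12


Delta encoded: [17, 26, 29, 12, 12]


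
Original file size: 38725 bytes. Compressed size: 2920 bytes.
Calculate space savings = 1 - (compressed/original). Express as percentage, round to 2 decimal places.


ratio = compressed/original = 2920/38725 = 0.075403
savings = 1 - ratio = 1 - 0.075403 = 0.924597
as a percentage: 0.924597 * 100 = 92.46%

Space savings = 1 - 2920/38725 = 92.46%


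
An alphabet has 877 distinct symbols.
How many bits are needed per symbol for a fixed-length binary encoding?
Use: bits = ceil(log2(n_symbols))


log2(877) = 9.7764
Bracket: 2^9 = 512 < 877 <= 2^10 = 1024
So ceil(log2(877)) = 10

bits = ceil(log2(877)) = ceil(9.7764) = 10 bits


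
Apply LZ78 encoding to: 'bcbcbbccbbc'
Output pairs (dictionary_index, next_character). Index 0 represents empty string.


LZ78 encoding steps:
Dictionary: {0: ''}
Step 1: w='' (idx 0), next='b' -> output (0, 'b'), add 'b' as idx 1
Step 2: w='' (idx 0), next='c' -> output (0, 'c'), add 'c' as idx 2
Step 3: w='b' (idx 1), next='c' -> output (1, 'c'), add 'bc' as idx 3
Step 4: w='b' (idx 1), next='b' -> output (1, 'b'), add 'bb' as idx 4
Step 5: w='c' (idx 2), next='c' -> output (2, 'c'), add 'cc' as idx 5
Step 6: w='bb' (idx 4), next='c' -> output (4, 'c'), add 'bbc' as idx 6


Encoded: [(0, 'b'), (0, 'c'), (1, 'c'), (1, 'b'), (2, 'c'), (4, 'c')]


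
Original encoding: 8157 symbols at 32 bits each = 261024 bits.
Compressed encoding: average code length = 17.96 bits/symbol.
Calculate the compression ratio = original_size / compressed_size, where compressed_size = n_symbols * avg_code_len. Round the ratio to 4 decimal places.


original_size = n_symbols * orig_bits = 8157 * 32 = 261024 bits
compressed_size = n_symbols * avg_code_len = 8157 * 17.96 = 146499.72 bits
ratio = original_size / compressed_size = 261024 / 146499.72 = 1.7817

Compression ratio = 1.7817


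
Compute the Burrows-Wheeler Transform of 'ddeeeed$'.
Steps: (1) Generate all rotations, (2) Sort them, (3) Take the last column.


Rotations (sorted):
  0: $ddeeeed -> last char: d
  1: d$ddeeee -> last char: e
  2: ddeeeed$ -> last char: $
  3: deeeed$d -> last char: d
  4: ed$ddeee -> last char: e
  5: eed$ddee -> last char: e
  6: eeed$dde -> last char: e
  7: eeeed$dd -> last char: d


BWT = de$deeed


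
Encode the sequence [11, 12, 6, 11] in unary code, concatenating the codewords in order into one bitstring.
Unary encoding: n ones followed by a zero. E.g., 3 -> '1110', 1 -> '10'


Encode each number as n ones followed by a terminating 0:
  11 -> 111111111110 (12 bits)
  12 -> 1111111111110 (13 bits)
  6 -> 1111110 (7 bits)
  11 -> 111111111110 (12 bits)
Total length = 12 + 13 + 7 + 12 = 44 bits.

Unary([11, 12, 6, 11]) = 11111111111011111111111101111110111111111110 (44 bits)


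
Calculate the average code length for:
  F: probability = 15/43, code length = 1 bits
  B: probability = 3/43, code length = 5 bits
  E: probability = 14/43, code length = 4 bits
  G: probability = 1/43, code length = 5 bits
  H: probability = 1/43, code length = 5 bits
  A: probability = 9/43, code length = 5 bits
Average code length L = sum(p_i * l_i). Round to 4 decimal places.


Weighted contributions p_i * l_i:
  F: (15/43) * 1 = 15/43
  B: (3/43) * 5 = 15/43
  E: (14/43) * 4 = 56/43
  G: (1/43) * 5 = 5/43
  H: (1/43) * 5 = 5/43
  A: (9/43) * 5 = 45/43
Sum = (15 + 15 + 56 + 5 + 5 + 45)/43 = 141/43

L = 141/43 = 3.2791 bits/symbol


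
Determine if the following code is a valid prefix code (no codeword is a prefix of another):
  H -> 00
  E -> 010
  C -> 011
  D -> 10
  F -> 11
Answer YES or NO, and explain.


Checking each pair (does one codeword prefix another?):
  H='00' vs E='010': no prefix
  H='00' vs C='011': no prefix
  H='00' vs D='10': no prefix
  H='00' vs F='11': no prefix
  E='010' vs H='00': no prefix
  E='010' vs C='011': no prefix
  E='010' vs D='10': no prefix
  E='010' vs F='11': no prefix
  C='011' vs H='00': no prefix
  C='011' vs E='010': no prefix
  C='011' vs D='10': no prefix
  C='011' vs F='11': no prefix
  D='10' vs H='00': no prefix
  D='10' vs E='010': no prefix
  D='10' vs C='011': no prefix
  D='10' vs F='11': no prefix
  F='11' vs H='00': no prefix
  F='11' vs E='010': no prefix
  F='11' vs C='011': no prefix
  F='11' vs D='10': no prefix
No violation found over all pairs.

YES -- this is a valid prefix code. No codeword is a prefix of any other codeword.


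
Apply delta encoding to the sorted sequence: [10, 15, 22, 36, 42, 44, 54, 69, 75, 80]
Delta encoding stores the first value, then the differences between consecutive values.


First value: 10
Deltas:
  15 - 10 = 5
  22 - 15 = 7
  36 - 22 = 14
  42 - 36 = 6
  44 - 42 = 2
  54 - 44 = 10
  69 - 54 = 15
  75 - 69 = 6
  80 - 75 = 5


Delta encoded: [10, 5, 7, 14, 6, 2, 10, 15, 6, 5]


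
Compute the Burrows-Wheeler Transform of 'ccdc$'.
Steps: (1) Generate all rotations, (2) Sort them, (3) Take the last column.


Rotations (sorted):
  0: $ccdc -> last char: c
  1: c$ccd -> last char: d
  2: ccdc$ -> last char: $
  3: cdc$c -> last char: c
  4: dc$cc -> last char: c


BWT = cd$cc


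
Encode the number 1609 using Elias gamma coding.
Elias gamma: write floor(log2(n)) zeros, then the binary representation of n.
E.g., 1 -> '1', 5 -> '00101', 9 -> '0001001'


num_bits = floor(log2(1609)) + 1 = 11
leading_zeros = num_bits - 1 = 10
binary(1609) = 11001001001

Elias gamma(1609) = '0000000000' + '11001001001' = 000000000011001001001 (21 bits)


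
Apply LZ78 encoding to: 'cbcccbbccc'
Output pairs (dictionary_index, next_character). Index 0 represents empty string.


LZ78 encoding steps:
Dictionary: {0: ''}
Step 1: w='' (idx 0), next='c' -> output (0, 'c'), add 'c' as idx 1
Step 2: w='' (idx 0), next='b' -> output (0, 'b'), add 'b' as idx 2
Step 3: w='c' (idx 1), next='c' -> output (1, 'c'), add 'cc' as idx 3
Step 4: w='c' (idx 1), next='b' -> output (1, 'b'), add 'cb' as idx 4
Step 5: w='b' (idx 2), next='c' -> output (2, 'c'), add 'bc' as idx 5
Step 6: w='cc' (idx 3), end of input -> output (3, '')


Encoded: [(0, 'c'), (0, 'b'), (1, 'c'), (1, 'b'), (2, 'c'), (3, '')]


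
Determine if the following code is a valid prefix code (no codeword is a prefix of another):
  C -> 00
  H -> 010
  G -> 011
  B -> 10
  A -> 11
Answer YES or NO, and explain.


Checking each pair (does one codeword prefix another?):
  C='00' vs H='010': no prefix
  C='00' vs G='011': no prefix
  C='00' vs B='10': no prefix
  C='00' vs A='11': no prefix
  H='010' vs C='00': no prefix
  H='010' vs G='011': no prefix
  H='010' vs B='10': no prefix
  H='010' vs A='11': no prefix
  G='011' vs C='00': no prefix
  G='011' vs H='010': no prefix
  G='011' vs B='10': no prefix
  G='011' vs A='11': no prefix
  B='10' vs C='00': no prefix
  B='10' vs H='010': no prefix
  B='10' vs G='011': no prefix
  B='10' vs A='11': no prefix
  A='11' vs C='00': no prefix
  A='11' vs H='010': no prefix
  A='11' vs G='011': no prefix
  A='11' vs B='10': no prefix
No violation found over all pairs.

YES -- this is a valid prefix code. No codeword is a prefix of any other codeword.


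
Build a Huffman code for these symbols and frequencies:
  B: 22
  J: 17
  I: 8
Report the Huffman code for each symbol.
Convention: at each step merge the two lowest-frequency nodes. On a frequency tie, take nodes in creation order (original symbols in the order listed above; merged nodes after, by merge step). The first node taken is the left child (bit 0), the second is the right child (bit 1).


Huffman tree construction:
Step 1: Merge I(8) + J(17) = 25
Step 2: Merge B(22) + (I+J)(25) = 47
Read each symbol's code off the tree from the root (left child = 0, right child = 1).

Codes:
  B: 0 (length 1)
  J: 11 (length 2)
  I: 10 (length 2)
Average code length: 72/47 = 1.5319 bits/symbol


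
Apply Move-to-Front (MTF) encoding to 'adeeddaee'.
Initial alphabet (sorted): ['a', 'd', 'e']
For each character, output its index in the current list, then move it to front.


MTF encoding:
'a': index 0 in ['a', 'd', 'e'] -> ['a', 'd', 'e']
'd': index 1 in ['a', 'd', 'e'] -> ['d', 'a', 'e']
'e': index 2 in ['d', 'a', 'e'] -> ['e', 'd', 'a']
'e': index 0 in ['e', 'd', 'a'] -> ['e', 'd', 'a']
'd': index 1 in ['e', 'd', 'a'] -> ['d', 'e', 'a']
'd': index 0 in ['d', 'e', 'a'] -> ['d', 'e', 'a']
'a': index 2 in ['d', 'e', 'a'] -> ['a', 'd', 'e']
'e': index 2 in ['a', 'd', 'e'] -> ['e', 'a', 'd']
'e': index 0 in ['e', 'a', 'd'] -> ['e', 'a', 'd']


Output: [0, 1, 2, 0, 1, 0, 2, 2, 0]


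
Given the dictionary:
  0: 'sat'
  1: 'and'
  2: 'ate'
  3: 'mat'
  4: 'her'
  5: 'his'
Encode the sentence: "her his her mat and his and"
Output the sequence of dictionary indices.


Look up each word in the dictionary:
  'her' -> 4
  'his' -> 5
  'her' -> 4
  'mat' -> 3
  'and' -> 1
  'his' -> 5
  'and' -> 1

Encoded: [4, 5, 4, 3, 1, 5, 1]


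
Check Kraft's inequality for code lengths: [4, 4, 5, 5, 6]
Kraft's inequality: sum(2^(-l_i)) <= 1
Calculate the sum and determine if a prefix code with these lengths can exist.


Sum = 2^(-4) + 2^(-4) + 2^(-5) + 2^(-5) + 2^(-6)
    = 0.0625 + 0.0625 + 0.03125 + 0.03125 + 0.015625
    = 13/64 = 0.203125
Since 0.203125 <= 1, Kraft's inequality IS satisfied.
A prefix code with these lengths CAN exist.

Kraft sum = 0.203125. Satisfied.


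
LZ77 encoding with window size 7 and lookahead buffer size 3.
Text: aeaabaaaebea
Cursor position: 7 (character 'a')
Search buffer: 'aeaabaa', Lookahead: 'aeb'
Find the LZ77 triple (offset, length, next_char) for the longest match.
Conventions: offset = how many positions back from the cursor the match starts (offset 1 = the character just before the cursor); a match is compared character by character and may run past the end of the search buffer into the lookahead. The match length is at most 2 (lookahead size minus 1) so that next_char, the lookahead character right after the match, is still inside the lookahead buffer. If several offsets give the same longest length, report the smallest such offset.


Try each offset into the search buffer:
  offset=1 (pos 6, char 'a'): match length 1
  offset=2 (pos 5, char 'a'): match length 1
  offset=3 (pos 4, char 'b'): match length 0
  offset=4 (pos 3, char 'a'): match length 1
  offset=5 (pos 2, char 'a'): match length 1
  offset=6 (pos 1, char 'e'): match length 0
  offset=7 (pos 0, char 'a'): match length 2
Longest match has length 2 at offset 7.
next_char = character at position 7 + 2 = 9 -> 'b'

Best match: offset=7, length=2 (matching 'ae' starting at position 0)
LZ77 triple: (7, 2, 'b')


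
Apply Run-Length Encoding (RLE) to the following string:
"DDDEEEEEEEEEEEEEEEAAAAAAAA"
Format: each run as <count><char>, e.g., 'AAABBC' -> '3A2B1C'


Scanning runs left to right:
  i=0: run of 'D' x 3 -> '3D'
  i=3: run of 'E' x 15 -> '15E'
  i=18: run of 'A' x 8 -> '8A'

RLE = 3D15E8A


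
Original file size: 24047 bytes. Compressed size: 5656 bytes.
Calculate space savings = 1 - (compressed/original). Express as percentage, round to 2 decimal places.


ratio = compressed/original = 5656/24047 = 0.235206
savings = 1 - ratio = 1 - 0.235206 = 0.764794
as a percentage: 0.764794 * 100 = 76.48%

Space savings = 1 - 5656/24047 = 76.48%


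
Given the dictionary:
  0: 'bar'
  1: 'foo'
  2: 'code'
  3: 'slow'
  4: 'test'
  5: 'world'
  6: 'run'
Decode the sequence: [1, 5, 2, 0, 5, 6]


Look up each index in the dictionary:
  1 -> 'foo'
  5 -> 'world'
  2 -> 'code'
  0 -> 'bar'
  5 -> 'world'
  6 -> 'run'

Decoded: "foo world code bar world run"


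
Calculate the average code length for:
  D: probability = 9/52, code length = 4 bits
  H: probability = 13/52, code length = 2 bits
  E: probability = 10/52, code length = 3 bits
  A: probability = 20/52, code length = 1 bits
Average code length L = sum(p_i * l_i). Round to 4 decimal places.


Weighted contributions p_i * l_i:
  D: (9/52) * 4 = 36/52
  H: (13/52) * 2 = 26/52
  E: (10/52) * 3 = 30/52
  A: (20/52) * 1 = 20/52
Sum = (36 + 26 + 30 + 20)/52 = 112/52

L = 112/52 = 2.1538 bits/symbol


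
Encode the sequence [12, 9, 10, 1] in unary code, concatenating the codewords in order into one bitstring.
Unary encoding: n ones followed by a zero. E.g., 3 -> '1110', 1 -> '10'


Encode each number as n ones followed by a terminating 0:
  12 -> 1111111111110 (13 bits)
  9 -> 1111111110 (10 bits)
  10 -> 11111111110 (11 bits)
  1 -> 10 (2 bits)
Total length = 13 + 10 + 11 + 2 = 36 bits.

Unary([12, 9, 10, 1]) = 111111111111011111111101111111111010 (36 bits)


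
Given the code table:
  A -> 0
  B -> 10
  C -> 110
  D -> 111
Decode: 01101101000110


Decoding:
0 -> A
110 -> C
110 -> C
10 -> B
0 -> A
0 -> A
110 -> C


Result: ACCBAAC


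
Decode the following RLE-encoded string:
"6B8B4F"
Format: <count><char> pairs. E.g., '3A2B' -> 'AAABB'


Expanding each <count><char> pair:
  6B -> 'BBBBBB'
  8B -> 'BBBBBBBB'
  4F -> 'FFFF'

Decoded = BBBBBBBBBBBBBBFFFF


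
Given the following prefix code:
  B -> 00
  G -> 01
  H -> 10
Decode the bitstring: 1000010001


Decoding step by step:
Bits 10 -> H
Bits 00 -> B
Bits 01 -> G
Bits 00 -> B
Bits 01 -> G


Decoded message: HBGBG


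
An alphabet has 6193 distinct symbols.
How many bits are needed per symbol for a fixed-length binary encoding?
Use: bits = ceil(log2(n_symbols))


log2(6193) = 12.5964
Bracket: 2^12 = 4096 < 6193 <= 2^13 = 8192
So ceil(log2(6193)) = 13

bits = ceil(log2(6193)) = ceil(12.5964) = 13 bits


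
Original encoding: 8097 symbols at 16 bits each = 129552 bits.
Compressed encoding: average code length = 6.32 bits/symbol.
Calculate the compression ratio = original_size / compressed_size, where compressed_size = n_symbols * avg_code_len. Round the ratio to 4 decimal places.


original_size = n_symbols * orig_bits = 8097 * 16 = 129552 bits
compressed_size = n_symbols * avg_code_len = 8097 * 6.32 = 51173.04 bits
ratio = original_size / compressed_size = 129552 / 51173.04 = 2.5316

Compression ratio = 2.5316


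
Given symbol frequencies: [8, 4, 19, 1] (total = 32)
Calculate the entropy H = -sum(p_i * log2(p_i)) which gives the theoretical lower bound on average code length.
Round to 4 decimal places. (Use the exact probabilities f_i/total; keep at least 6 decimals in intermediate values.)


Per-symbol terms -p_i * log2(p_i) with p_i = f_i/32:
  p = 8/32 = 0.250000: log2(p) = -2.000000, -p*log2(p) = 0.500000
  p = 4/32 = 0.125000: log2(p) = -3.000000, -p*log2(p) = 0.375000
  p = 19/32 = 0.593750: log2(p) = -0.752072, -p*log2(p) = 0.446543
  p = 1/32 = 0.031250: log2(p) = -5.000000, -p*log2(p) = 0.156250
H = 0.500000 + 0.375000 + 0.446543 + 0.156250 = 1.477793

H = 1.4778 bits/symbol


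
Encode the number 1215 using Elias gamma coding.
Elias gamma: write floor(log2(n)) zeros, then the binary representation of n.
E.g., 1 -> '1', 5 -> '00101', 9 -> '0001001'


num_bits = floor(log2(1215)) + 1 = 11
leading_zeros = num_bits - 1 = 10
binary(1215) = 10010111111

Elias gamma(1215) = '0000000000' + '10010111111' = 000000000010010111111 (21 bits)


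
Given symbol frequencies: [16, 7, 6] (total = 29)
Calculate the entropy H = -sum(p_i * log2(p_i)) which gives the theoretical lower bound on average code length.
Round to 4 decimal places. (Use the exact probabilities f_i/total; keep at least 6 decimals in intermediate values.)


Per-symbol terms -p_i * log2(p_i) with p_i = f_i/29:
  p = 16/29 = 0.551724: log2(p) = -0.857981, -p*log2(p) = 0.473369
  p = 7/29 = 0.241379: log2(p) = -2.050626, -p*log2(p) = 0.494979
  p = 6/29 = 0.206897: log2(p) = -2.273018, -p*log2(p) = 0.470280
H = 0.473369 + 0.494979 + 0.470280 = 1.438628

H = 1.4386 bits/symbol


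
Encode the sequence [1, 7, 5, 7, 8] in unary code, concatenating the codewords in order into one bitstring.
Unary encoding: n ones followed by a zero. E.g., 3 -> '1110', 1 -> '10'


Encode each number as n ones followed by a terminating 0:
  1 -> 10 (2 bits)
  7 -> 11111110 (8 bits)
  5 -> 111110 (6 bits)
  7 -> 11111110 (8 bits)
  8 -> 111111110 (9 bits)
Total length = 2 + 8 + 6 + 8 + 9 = 33 bits.

Unary([1, 7, 5, 7, 8]) = 101111111011111011111110111111110 (33 bits)


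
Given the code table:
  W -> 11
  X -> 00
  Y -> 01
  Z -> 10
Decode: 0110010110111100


Decoding:
01 -> Y
10 -> Z
01 -> Y
01 -> Y
10 -> Z
11 -> W
11 -> W
00 -> X


Result: YZYYZWWX


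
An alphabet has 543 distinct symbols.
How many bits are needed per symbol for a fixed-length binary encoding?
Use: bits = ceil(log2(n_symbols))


log2(543) = 9.0848
Bracket: 2^9 = 512 < 543 <= 2^10 = 1024
So ceil(log2(543)) = 10

bits = ceil(log2(543)) = ceil(9.0848) = 10 bits


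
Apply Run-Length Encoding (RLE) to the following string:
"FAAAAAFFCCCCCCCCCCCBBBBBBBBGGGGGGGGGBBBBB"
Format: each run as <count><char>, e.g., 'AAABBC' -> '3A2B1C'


Scanning runs left to right:
  i=0: run of 'F' x 1 -> '1F'
  i=1: run of 'A' x 5 -> '5A'
  i=6: run of 'F' x 2 -> '2F'
  i=8: run of 'C' x 11 -> '11C'
  i=19: run of 'B' x 8 -> '8B'
  i=27: run of 'G' x 9 -> '9G'
  i=36: run of 'B' x 5 -> '5B'

RLE = 1F5A2F11C8B9G5B


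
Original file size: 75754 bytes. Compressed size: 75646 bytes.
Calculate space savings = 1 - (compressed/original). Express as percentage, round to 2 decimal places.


ratio = compressed/original = 75646/75754 = 0.998574
savings = 1 - ratio = 1 - 0.998574 = 0.001426
as a percentage: 0.001426 * 100 = 0.14%

Space savings = 1 - 75646/75754 = 0.14%


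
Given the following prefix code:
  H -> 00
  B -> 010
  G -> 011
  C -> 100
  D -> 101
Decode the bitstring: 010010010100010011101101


Decoding step by step:
Bits 010 -> B
Bits 010 -> B
Bits 010 -> B
Bits 100 -> C
Bits 010 -> B
Bits 011 -> G
Bits 101 -> D
Bits 101 -> D


Decoded message: BBBCBGDD


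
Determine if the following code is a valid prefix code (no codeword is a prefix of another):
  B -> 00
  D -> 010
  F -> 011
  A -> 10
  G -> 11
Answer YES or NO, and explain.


Checking each pair (does one codeword prefix another?):
  B='00' vs D='010': no prefix
  B='00' vs F='011': no prefix
  B='00' vs A='10': no prefix
  B='00' vs G='11': no prefix
  D='010' vs B='00': no prefix
  D='010' vs F='011': no prefix
  D='010' vs A='10': no prefix
  D='010' vs G='11': no prefix
  F='011' vs B='00': no prefix
  F='011' vs D='010': no prefix
  F='011' vs A='10': no prefix
  F='011' vs G='11': no prefix
  A='10' vs B='00': no prefix
  A='10' vs D='010': no prefix
  A='10' vs F='011': no prefix
  A='10' vs G='11': no prefix
  G='11' vs B='00': no prefix
  G='11' vs D='010': no prefix
  G='11' vs F='011': no prefix
  G='11' vs A='10': no prefix
No violation found over all pairs.

YES -- this is a valid prefix code. No codeword is a prefix of any other codeword.
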